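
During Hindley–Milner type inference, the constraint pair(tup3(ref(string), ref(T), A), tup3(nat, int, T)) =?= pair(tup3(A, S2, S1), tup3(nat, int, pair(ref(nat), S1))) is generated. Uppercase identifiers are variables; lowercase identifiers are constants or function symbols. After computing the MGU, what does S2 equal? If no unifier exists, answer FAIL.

Decompose pair/2: tup3(ref(string), ref(T), A) =?= tup3(A, S2, S1),  tup3(nat, int, T) =?= tup3(nat, int, pair(ref(nat), S1)).
Decompose tup3/3: ref(string) =?= A,  ref(T) =?= S2,  A =?= S1.
Bind A := ref(string); substituting into the one remaining equation that mentions A gives: ref(string) =?= S1.
Bind S2 := ref(T); no other remaining equation mentions S2.
Bind S1 := ref(string); substituting into the remaining equation gives: tup3(nat, int, T) =?= tup3(nat, int, pair(ref(nat), ref(string))).
Decompose tup3/3: nat =?= nat,  int =?= int,  T =?= pair(ref(nat), ref(string)).
Delete trivial equation nat =?= nat.
Delete trivial equation int =?= int.
Bind T := pair(ref(nat), ref(string)). Substituting into the earlier binding gives S2 := ref(pair(ref(nat), ref(string))).
MGU = { A := ref(string), S2 := ref(pair(ref(nat), ref(string))), S1 := ref(string), T := pair(ref(nat), ref(string)) }, so S2 := ref(pair(ref(nat), ref(string))).

ref(pair(ref(nat), ref(string)))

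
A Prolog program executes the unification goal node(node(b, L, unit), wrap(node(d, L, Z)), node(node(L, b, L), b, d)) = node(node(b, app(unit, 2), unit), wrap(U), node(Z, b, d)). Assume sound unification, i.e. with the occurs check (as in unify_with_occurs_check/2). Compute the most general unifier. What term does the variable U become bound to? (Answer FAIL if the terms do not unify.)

node(d, app(unit, 2), node(app(unit, 2), b, app(unit, 2)))

Decompose node/3: node(b, L, unit) = node(b, app(unit, 2), unit),  wrap(node(d, L, Z)) = wrap(U),  node(node(L, b, L), b, d) = node(Z, b, d).
Decompose node/3: b = b,  L = app(unit, 2),  unit = unit.
Delete trivial equation b = b.
Bind L := app(unit, 2); substituting into the 2 remaining equations that mention L gives: wrap(node(d, app(unit, 2), Z)) = wrap(U),  node(node(app(unit, 2), b, app(unit, 2)), b, d) = node(Z, b, d).
Delete trivial equation unit = unit.
Decompose wrap/1: node(d, app(unit, 2), Z) = U.
Bind U := node(d, app(unit, 2), Z); no other remaining equation mentions U.
Decompose node/3: node(app(unit, 2), b, app(unit, 2)) = Z,  b = b,  d = d.
Bind Z := node(app(unit, 2), b, app(unit, 2)); no other remaining equation mentions Z. Substituting into the earlier binding gives U := node(d, app(unit, 2), node(app(unit, 2), b, app(unit, 2))).
Delete trivial equation b = b.
Delete trivial equation d = d.
MGU = { L ↦ app(unit, 2), U ↦ node(d, app(unit, 2), node(app(unit, 2), b, app(unit, 2))), Z ↦ node(app(unit, 2), b, app(unit, 2)) }, so U ↦ node(d, app(unit, 2), node(app(unit, 2), b, app(unit, 2))).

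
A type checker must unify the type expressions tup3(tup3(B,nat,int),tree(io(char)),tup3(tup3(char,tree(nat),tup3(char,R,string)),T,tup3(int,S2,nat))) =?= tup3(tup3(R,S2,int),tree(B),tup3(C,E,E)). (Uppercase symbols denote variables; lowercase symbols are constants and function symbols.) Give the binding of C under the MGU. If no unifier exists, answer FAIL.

tup3(char,tree(nat),tup3(char,io(char),string))

Decompose tup3/3: tup3(B,nat,int) =?= tup3(R,S2,int),  tree(io(char)) =?= tree(B),  tup3(tup3(char,tree(nat),tup3(char,R,string)),T,tup3(int,S2,nat)) =?= tup3(C,E,E).
Decompose tup3/3: B =?= R,  nat =?= S2,  int =?= int.
Bind B := R; substituting into the one remaining equation that mentions B gives: tree(io(char)) =?= tree(R).
Bind S2 := nat; substituting into the one remaining equation that mentions S2 gives: tup3(tup3(char,tree(nat),tup3(char,R,string)),T,tup3(int,nat,nat)) =?= tup3(C,E,E).
Delete trivial equation int =?= int.
Decompose tree/1: io(char) =?= R.
Bind R := io(char); substituting into the remaining equation gives: tup3(tup3(char,tree(nat),tup3(char,io(char),string)),T,tup3(int,nat,nat)) =?= tup3(C,E,E). Substituting into the earlier binding gives B := io(char).
Decompose tup3/3: tup3(char,tree(nat),tup3(char,io(char),string)) =?= C,  T =?= E,  tup3(int,nat,nat) =?= E.
Bind C := tup3(char,tree(nat),tup3(char,io(char),string)); no other remaining equation mentions C.
Bind T := E; no other remaining equation mentions T.
Bind E := tup3(int,nat,nat). Substituting into the earlier binding gives T := tup3(int,nat,nat).
MGU = { B ↦ io(char), S2 ↦ nat, R ↦ io(char), C ↦ tup3(char,tree(nat),tup3(char,io(char),string)), T ↦ tup3(int,nat,nat), E ↦ tup3(int,nat,nat) }, so C ↦ tup3(char,tree(nat),tup3(char,io(char),string)).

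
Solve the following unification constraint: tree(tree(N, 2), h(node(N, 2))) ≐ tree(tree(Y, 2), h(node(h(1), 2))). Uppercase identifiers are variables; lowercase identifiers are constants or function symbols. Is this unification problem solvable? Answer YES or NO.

Decompose tree/2: tree(N, 2) ≐ tree(Y, 2),  h(node(N, 2)) ≐ h(node(h(1), 2)).
Decompose tree/2: N ≐ Y,  2 ≐ 2.
Bind N := Y; substituting into the one remaining equation that mentions N gives: h(node(Y, 2)) ≐ h(node(h(1), 2)).
Delete trivial equation 2 ≐ 2.
Decompose h/1: node(Y, 2) ≐ node(h(1), 2).
Decompose node/2: Y ≐ h(1),  2 ≐ 2.
Bind Y := h(1); no other remaining equation mentions Y. Substituting into the earlier binding gives N := h(1).
Delete trivial equation 2 ≐ 2.
No equations remain and no clash or occurs-check failure arose, so a unifier exists.

YES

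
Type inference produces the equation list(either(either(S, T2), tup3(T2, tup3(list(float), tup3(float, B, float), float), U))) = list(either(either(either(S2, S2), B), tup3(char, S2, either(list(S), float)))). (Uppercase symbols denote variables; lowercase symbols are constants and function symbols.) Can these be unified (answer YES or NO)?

YES

Decompose list/1: either(either(S, T2), tup3(T2, tup3(list(float), tup3(float, B, float), float), U)) = either(either(either(S2, S2), B), tup3(char, S2, either(list(S), float))).
Decompose either/2: either(S, T2) = either(either(S2, S2), B),  tup3(T2, tup3(list(float), tup3(float, B, float), float), U) = tup3(char, S2, either(list(S), float)).
Decompose either/2: S = either(S2, S2),  T2 = B.
Bind S := either(S2, S2); substituting into the one remaining equation that mentions S gives: tup3(T2, tup3(list(float), tup3(float, B, float), float), U) = tup3(char, S2, either(list(either(S2, S2)), float)).
Bind T2 := B; substituting into the remaining equation gives: tup3(B, tup3(list(float), tup3(float, B, float), float), U) = tup3(char, S2, either(list(either(S2, S2)), float)).
Decompose tup3/3: B = char,  tup3(list(float), tup3(float, B, float), float) = S2,  U = either(list(either(S2, S2)), float).
Bind B := char; substituting into the one remaining equation that mentions B gives: tup3(list(float), tup3(float, char, float), float) = S2. Substituting into the earlier binding gives T2 := char.
Bind S2 := tup3(list(float), tup3(float, char, float), float); substituting into the remaining equation gives: U = either(list(either(tup3(list(float), tup3(float, char, float), float), tup3(list(float), tup3(float, char, float), float))), float). Substituting into the earlier binding gives S := either(tup3(list(float), tup3(float, char, float), float), tup3(list(float), tup3(float, char, float), float)).
Bind U := either(list(either(tup3(list(float), tup3(float, char, float), float), tup3(list(float), tup3(float, char, float), float))), float).
No equations remain and no clash or occurs-check failure arose, so a unifier exists.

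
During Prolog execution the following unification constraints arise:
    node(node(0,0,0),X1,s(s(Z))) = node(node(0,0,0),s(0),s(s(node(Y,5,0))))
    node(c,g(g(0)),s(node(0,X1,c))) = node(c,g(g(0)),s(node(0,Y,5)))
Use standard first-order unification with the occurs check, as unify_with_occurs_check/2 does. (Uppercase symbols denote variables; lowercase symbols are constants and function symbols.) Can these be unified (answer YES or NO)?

NO

Decompose node/3: node(0,0,0) = node(0,0,0),  X1 = s(0),  s(s(Z)) = s(s(node(Y,5,0))).
Delete trivial equation node(0,0,0) = node(0,0,0).
Bind X1 := s(0); substituting into the one remaining equation that mentions X1 gives: node(c,g(g(0)),s(node(0,s(0),c))) = node(c,g(g(0)),s(node(0,Y,5))).
Decompose s/1: s(Z) = s(node(Y,5,0)).
Decompose s/1: Z = node(Y,5,0).
Bind Z := node(Y,5,0); no other remaining equation mentions Z.
Decompose node/3: c = c,  g(g(0)) = g(g(0)),  s(node(0,s(0),c)) = s(node(0,Y,5)).
Delete trivial equation c = c.
Delete trivial equation g(g(0)) = g(g(0)).
Decompose s/1: node(0,s(0),c) = node(0,Y,5).
Decompose node/3: 0 = 0,  s(0) = Y,  c = 5.
Delete trivial equation 0 = 0.
Bind Y := s(0); no other remaining equation mentions Y. Substituting into the earlier binding gives Z := node(s(0),5,0).
Clash: constants c and 5 differ; no unifier exists.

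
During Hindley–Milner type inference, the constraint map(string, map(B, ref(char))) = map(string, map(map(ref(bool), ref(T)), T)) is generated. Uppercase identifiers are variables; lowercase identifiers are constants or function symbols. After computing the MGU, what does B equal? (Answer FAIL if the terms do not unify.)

map(ref(bool), ref(ref(char)))

Decompose map/2: string = string,  map(B, ref(char)) = map(map(ref(bool), ref(T)), T).
Delete trivial equation string = string.
Decompose map/2: B = map(ref(bool), ref(T)),  ref(char) = T.
Bind B := map(ref(bool), ref(T)); no other remaining equation mentions B.
Bind T := ref(char). Substituting into the earlier binding gives B := map(ref(bool), ref(ref(char))).
MGU = { B -> map(ref(bool), ref(ref(char))), T -> ref(char) }, so B -> map(ref(bool), ref(ref(char))).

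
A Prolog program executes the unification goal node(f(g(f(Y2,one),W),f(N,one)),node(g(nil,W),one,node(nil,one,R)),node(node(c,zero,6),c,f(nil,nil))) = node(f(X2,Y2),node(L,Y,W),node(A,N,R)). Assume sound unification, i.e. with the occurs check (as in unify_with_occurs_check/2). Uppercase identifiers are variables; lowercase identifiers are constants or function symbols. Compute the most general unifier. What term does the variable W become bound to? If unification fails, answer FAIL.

Decompose node/3: f(g(f(Y2,one),W),f(N,one)) = f(X2,Y2),  node(g(nil,W),one,node(nil,one,R)) = node(L,Y,W),  node(node(c,zero,6),c,f(nil,nil)) = node(A,N,R).
Decompose f/2: g(f(Y2,one),W) = X2,  f(N,one) = Y2.
Bind X2 := g(f(Y2,one),W); no other remaining equation mentions X2.
Bind Y2 := f(N,one); no other remaining equation mentions Y2. Substituting into the earlier binding gives X2 := g(f(f(N,one),one),W).
Decompose node/3: g(nil,W) = L,  one = Y,  node(nil,one,R) = W.
Bind L := g(nil,W); no other remaining equation mentions L.
Bind Y := one; no other remaining equation mentions Y.
Bind W := node(nil,one,R); no other remaining equation mentions W. Substituting into the earlier bindings gives X2 := g(f(f(N,one),one),node(nil,one,R)), L := g(nil,node(nil,one,R)).
Decompose node/3: node(c,zero,6) = A,  c = N,  f(nil,nil) = R.
Bind A := node(c,zero,6); no other remaining equation mentions A.
Bind N := c; no other remaining equation mentions N. Substituting into the earlier bindings gives X2 := g(f(f(c,one),one),node(nil,one,R)), Y2 := f(c,one).
Bind R := f(nil,nil). Substituting into the earlier bindings gives X2 := g(f(f(c,one),one),node(nil,one,f(nil,nil))), L := g(nil,node(nil,one,f(nil,nil))), W := node(nil,one,f(nil,nil)).
MGU = { X2 ↦ g(f(f(c,one),one),node(nil,one,f(nil,nil))), Y2 ↦ f(c,one), L ↦ g(nil,node(nil,one,f(nil,nil))), Y ↦ one, W ↦ node(nil,one,f(nil,nil)), A ↦ node(c,zero,6), N ↦ c, R ↦ f(nil,nil) }, so W ↦ node(nil,one,f(nil,nil)).

node(nil,one,f(nil,nil))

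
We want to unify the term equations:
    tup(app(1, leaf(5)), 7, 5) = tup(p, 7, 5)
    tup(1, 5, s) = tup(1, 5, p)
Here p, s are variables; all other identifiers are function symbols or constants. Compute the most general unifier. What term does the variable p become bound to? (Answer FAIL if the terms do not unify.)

app(1, leaf(5))

Decompose tup/3: app(1, leaf(5)) = p,  7 = 7,  5 = 5.
Bind p := app(1, leaf(5)); substituting into the one remaining equation that mentions p gives: tup(1, 5, s) = tup(1, 5, app(1, leaf(5))).
Delete trivial equation 7 = 7.
Delete trivial equation 5 = 5.
Decompose tup/3: 1 = 1,  5 = 5,  s = app(1, leaf(5)).
Delete trivial equation 1 = 1.
Delete trivial equation 5 = 5.
Bind s := app(1, leaf(5)).
MGU = { p -> app(1, leaf(5)), s -> app(1, leaf(5)) }, so p -> app(1, leaf(5)).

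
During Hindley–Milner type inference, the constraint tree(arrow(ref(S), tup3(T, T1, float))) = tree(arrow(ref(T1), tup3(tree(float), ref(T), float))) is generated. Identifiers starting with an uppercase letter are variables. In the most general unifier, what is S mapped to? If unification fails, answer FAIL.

ref(tree(float))

Decompose tree/1: arrow(ref(S), tup3(T, T1, float)) = arrow(ref(T1), tup3(tree(float), ref(T), float)).
Decompose arrow/2: ref(S) = ref(T1),  tup3(T, T1, float) = tup3(tree(float), ref(T), float).
Decompose ref/1: S = T1.
Bind S := T1; no other remaining equation mentions S.
Decompose tup3/3: T = tree(float),  T1 = ref(T),  float = float.
Bind T := tree(float); substituting into the one remaining equation that mentions T gives: T1 = ref(tree(float)).
Bind T1 := ref(tree(float)); no other remaining equation mentions T1. Substituting into the earlier binding gives S := ref(tree(float)).
Delete trivial equation float = float.
MGU = { S ↦ ref(tree(float)), T ↦ tree(float), T1 ↦ ref(tree(float)) }, so S ↦ ref(tree(float)).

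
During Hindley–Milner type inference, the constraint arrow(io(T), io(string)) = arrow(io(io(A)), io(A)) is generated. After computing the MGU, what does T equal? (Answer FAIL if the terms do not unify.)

io(string)

Decompose arrow/2: io(T) = io(io(A)),  io(string) = io(A).
Decompose io/1: T = io(A).
Bind T := io(A); no other remaining equation mentions T.
Decompose io/1: string = A.
Bind A := string. Substituting into the earlier binding gives T := io(string).
MGU = { T := io(string), A := string }, so T := io(string).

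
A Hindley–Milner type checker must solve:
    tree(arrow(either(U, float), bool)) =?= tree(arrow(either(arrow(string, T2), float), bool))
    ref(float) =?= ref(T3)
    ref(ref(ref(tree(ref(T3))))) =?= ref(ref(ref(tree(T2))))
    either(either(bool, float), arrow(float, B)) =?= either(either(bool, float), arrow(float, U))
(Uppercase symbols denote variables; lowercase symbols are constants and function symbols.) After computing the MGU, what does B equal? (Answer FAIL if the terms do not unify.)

arrow(string, ref(float))

Decompose tree/1: arrow(either(U, float), bool) =?= arrow(either(arrow(string, T2), float), bool).
Decompose arrow/2: either(U, float) =?= either(arrow(string, T2), float),  bool =?= bool.
Decompose either/2: U =?= arrow(string, T2),  float =?= float.
Bind U := arrow(string, T2); substituting into the one remaining equation that mentions U gives: either(either(bool, float), arrow(float, B)) =?= either(either(bool, float), arrow(float, arrow(string, T2))).
Delete trivial equation float =?= float.
Delete trivial equation bool =?= bool.
Decompose ref/1: float =?= T3.
Bind T3 := float; substituting into the one remaining equation that mentions T3 gives: ref(ref(ref(tree(ref(float))))) =?= ref(ref(ref(tree(T2)))).
Decompose ref/1: ref(ref(tree(ref(float)))) =?= ref(ref(tree(T2))).
Decompose ref/1: ref(tree(ref(float))) =?= ref(tree(T2)).
Decompose ref/1: tree(ref(float)) =?= tree(T2).
Decompose tree/1: ref(float) =?= T2.
Bind T2 := ref(float); substituting into the remaining equation gives: either(either(bool, float), arrow(float, B)) =?= either(either(bool, float), arrow(float, arrow(string, ref(float)))). Substituting into the earlier binding gives U := arrow(string, ref(float)).
Decompose either/2: either(bool, float) =?= either(bool, float),  arrow(float, B) =?= arrow(float, arrow(string, ref(float))).
Delete trivial equation either(bool, float) =?= either(bool, float).
Decompose arrow/2: float =?= float,  B =?= arrow(string, ref(float)).
Delete trivial equation float =?= float.
Bind B := arrow(string, ref(float)).
MGU = { U := arrow(string, ref(float)), T3 := float, T2 := ref(float), B := arrow(string, ref(float)) }, so B := arrow(string, ref(float)).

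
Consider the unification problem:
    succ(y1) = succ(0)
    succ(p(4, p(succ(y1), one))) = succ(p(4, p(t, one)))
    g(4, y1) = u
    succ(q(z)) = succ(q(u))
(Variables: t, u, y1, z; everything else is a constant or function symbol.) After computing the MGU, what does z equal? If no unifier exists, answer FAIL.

g(4, 0)

Decompose succ/1: y1 = 0.
Bind y1 := 0; substituting into the 2 remaining equations that mention y1 gives: succ(p(4, p(succ(0), one))) = succ(p(4, p(t, one))),  g(4, 0) = u.
Decompose succ/1: p(4, p(succ(0), one)) = p(4, p(t, one)).
Decompose p/2: 4 = 4,  p(succ(0), one) = p(t, one).
Delete trivial equation 4 = 4.
Decompose p/2: succ(0) = t,  one = one.
Bind t := succ(0); no other remaining equation mentions t.
Delete trivial equation one = one.
Bind u := g(4, 0); substituting into the remaining equation gives: succ(q(z)) = succ(q(g(4, 0))).
Decompose succ/1: q(z) = q(g(4, 0)).
Decompose q/1: z = g(4, 0).
Bind z := g(4, 0).
MGU = { y1 -> 0, t -> succ(0), u -> g(4, 0), z -> g(4, 0) }, so z -> g(4, 0).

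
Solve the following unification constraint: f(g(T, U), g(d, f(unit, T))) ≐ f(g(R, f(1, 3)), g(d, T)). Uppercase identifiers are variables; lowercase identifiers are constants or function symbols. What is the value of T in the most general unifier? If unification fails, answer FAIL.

FAIL

Decompose f/2: g(T, U) ≐ g(R, f(1, 3)),  g(d, f(unit, T)) ≐ g(d, T).
Decompose g/2: T ≐ R,  U ≐ f(1, 3).
Bind T := R; substituting into the one remaining equation that mentions T gives: g(d, f(unit, R)) ≐ g(d, R).
Bind U := f(1, 3); no other remaining equation mentions U.
Decompose g/2: d ≐ d,  f(unit, R) ≐ R.
Delete trivial equation d ≐ d.
Occurs check fails: R occurs in f(unit, R); the equation R ≐ f(unit, R) has no finite solution.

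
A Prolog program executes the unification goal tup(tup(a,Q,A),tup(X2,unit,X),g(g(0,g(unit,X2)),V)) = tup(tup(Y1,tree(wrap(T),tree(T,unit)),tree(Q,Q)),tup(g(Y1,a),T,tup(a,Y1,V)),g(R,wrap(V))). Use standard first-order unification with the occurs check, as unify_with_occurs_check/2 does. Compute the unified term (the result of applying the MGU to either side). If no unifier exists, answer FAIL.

FAIL

Decompose tup/3: tup(a,Q,A) = tup(Y1,tree(wrap(T),tree(T,unit)),tree(Q,Q)),  tup(X2,unit,X) = tup(g(Y1,a),T,tup(a,Y1,V)),  g(g(0,g(unit,X2)),V) = g(R,wrap(V)).
Decompose tup/3: a = Y1,  Q = tree(wrap(T),tree(T,unit)),  A = tree(Q,Q).
Bind Y1 := a; substituting into the one remaining equation that mentions Y1 gives: tup(X2,unit,X) = tup(g(a,a),T,tup(a,a,V)).
Bind Q := tree(wrap(T),tree(T,unit)); substituting into the one remaining equation that mentions Q gives: A = tree(tree(wrap(T),tree(T,unit)),tree(wrap(T),tree(T,unit))).
Bind A := tree(tree(wrap(T),tree(T,unit)),tree(wrap(T),tree(T,unit))); no other remaining equation mentions A.
Decompose tup/3: X2 = g(a,a),  unit = T,  X = tup(a,a,V).
Bind X2 := g(a,a); substituting into the one remaining equation that mentions X2 gives: g(g(0,g(unit,g(a,a))),V) = g(R,wrap(V)).
Bind T := unit; no other remaining equation mentions T. Substituting into the earlier bindings gives Q := tree(wrap(unit),tree(unit,unit)), A := tree(tree(wrap(unit),tree(unit,unit)),tree(wrap(unit),tree(unit,unit))).
Bind X := tup(a,a,V); no other remaining equation mentions X.
Decompose g/2: g(0,g(unit,g(a,a))) = R,  V = wrap(V).
Bind R := g(0,g(unit,g(a,a))); no other remaining equation mentions R.
Occurs check fails: V occurs in wrap(V); the equation V = wrap(V) has no finite solution.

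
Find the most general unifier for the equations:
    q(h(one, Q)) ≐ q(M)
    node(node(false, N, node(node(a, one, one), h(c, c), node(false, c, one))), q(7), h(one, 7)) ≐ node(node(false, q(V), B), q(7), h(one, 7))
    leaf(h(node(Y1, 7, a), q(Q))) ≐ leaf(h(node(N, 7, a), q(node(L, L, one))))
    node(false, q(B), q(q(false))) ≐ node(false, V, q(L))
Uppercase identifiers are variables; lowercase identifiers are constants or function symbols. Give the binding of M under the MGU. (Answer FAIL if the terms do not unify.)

Decompose q/1: h(one, Q) ≐ M.
Bind M := h(one, Q); no other remaining equation mentions M.
Decompose node/3: node(false, N, node(node(a, one, one), h(c, c), node(false, c, one))) ≐ node(false, q(V), B),  q(7) ≐ q(7),  h(one, 7) ≐ h(one, 7).
Decompose node/3: false ≐ false,  N ≐ q(V),  node(node(a, one, one), h(c, c), node(false, c, one)) ≐ B.
Delete trivial equation false ≐ false.
Bind N := q(V); substituting into the one remaining equation that mentions N gives: leaf(h(node(Y1, 7, a), q(Q))) ≐ leaf(h(node(q(V), 7, a), q(node(L, L, one)))).
Bind B := node(node(a, one, one), h(c, c), node(false, c, one)); substituting into the one remaining equation that mentions B gives: node(false, q(node(node(a, one, one), h(c, c), node(false, c, one))), q(q(false))) ≐ node(false, V, q(L)).
Delete trivial equation q(7) ≐ q(7).
Delete trivial equation h(one, 7) ≐ h(one, 7).
Decompose leaf/1: h(node(Y1, 7, a), q(Q)) ≐ h(node(q(V), 7, a), q(node(L, L, one))).
Decompose h/2: node(Y1, 7, a) ≐ node(q(V), 7, a),  q(Q) ≐ q(node(L, L, one)).
Decompose node/3: Y1 ≐ q(V),  7 ≐ 7,  a ≐ a.
Bind Y1 := q(V); no other remaining equation mentions Y1.
Delete trivial equation 7 ≐ 7.
Delete trivial equation a ≐ a.
Decompose q/1: Q ≐ node(L, L, one).
Bind Q := node(L, L, one); no other remaining equation mentions Q. Substituting into the earlier binding gives M := h(one, node(L, L, one)).
Decompose node/3: false ≐ false,  q(node(node(a, one, one), h(c, c), node(false, c, one))) ≐ V,  q(q(false)) ≐ q(L).
Delete trivial equation false ≐ false.
Bind V := q(node(node(a, one, one), h(c, c), node(false, c, one))); no other remaining equation mentions V. Substituting into the earlier bindings gives N := q(q(node(node(a, one, one), h(c, c), node(false, c, one)))), Y1 := q(q(node(node(a, one, one), h(c, c), node(false, c, one)))).
Decompose q/1: q(false) ≐ L.
Bind L := q(false). Substituting into the earlier bindings gives M := h(one, node(q(false), q(false), one)), Q := node(q(false), q(false), one).
MGU = { M ↦ h(one, node(q(false), q(false), one)), N ↦ q(q(node(node(a, one, one), h(c, c), node(false, c, one)))), B ↦ node(node(a, one, one), h(c, c), node(false, c, one)), Y1 ↦ q(q(node(node(a, one, one), h(c, c), node(false, c, one)))), Q ↦ node(q(false), q(false), one), V ↦ q(node(node(a, one, one), h(c, c), node(false, c, one))), L ↦ q(false) }, so M ↦ h(one, node(q(false), q(false), one)).

h(one, node(q(false), q(false), one))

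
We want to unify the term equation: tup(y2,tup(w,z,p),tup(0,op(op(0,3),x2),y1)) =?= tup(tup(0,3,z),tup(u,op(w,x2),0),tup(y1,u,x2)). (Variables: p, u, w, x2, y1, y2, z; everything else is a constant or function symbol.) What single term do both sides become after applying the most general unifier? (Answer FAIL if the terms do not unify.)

Decompose tup/3: y2 =?= tup(0,3,z),  tup(w,z,p) =?= tup(u,op(w,x2),0),  tup(0,op(op(0,3),x2),y1) =?= tup(y1,u,x2).
Bind y2 := tup(0,3,z); no other remaining equation mentions y2.
Decompose tup/3: w =?= u,  z =?= op(w,x2),  p =?= 0.
Bind w := u; substituting into the one remaining equation that mentions w gives: z =?= op(u,x2).
Bind z := op(u,x2); no other remaining equation mentions z. Substituting into the earlier binding gives y2 := tup(0,3,op(u,x2)).
Bind p := 0; no other remaining equation mentions p.
Decompose tup/3: 0 =?= y1,  op(op(0,3),x2) =?= u,  y1 =?= x2.
Bind y1 := 0; substituting into the one remaining equation that mentions y1 gives: 0 =?= x2.
Bind u := op(op(0,3),x2); no other remaining equation mentions u. Substituting into the earlier bindings gives y2 := tup(0,3,op(op(op(0,3),x2),x2)), w := op(op(0,3),x2), z := op(op(op(0,3),x2),x2).
Bind x2 := 0. Substituting into the earlier bindings gives y2 := tup(0,3,op(op(op(0,3),0),0)), w := op(op(0,3),0), z := op(op(op(0,3),0),0), u := op(op(0,3),0).
Applying the MGU to either side gives tup(tup(0,3,op(op(op(0,3),0),0)),tup(op(op(0,3),0),op(op(op(0,3),0),0),0),tup(0,op(op(0,3),0),0)).

tup(tup(0,3,op(op(op(0,3),0),0)),tup(op(op(0,3),0),op(op(op(0,3),0),0),0),tup(0,op(op(0,3),0),0))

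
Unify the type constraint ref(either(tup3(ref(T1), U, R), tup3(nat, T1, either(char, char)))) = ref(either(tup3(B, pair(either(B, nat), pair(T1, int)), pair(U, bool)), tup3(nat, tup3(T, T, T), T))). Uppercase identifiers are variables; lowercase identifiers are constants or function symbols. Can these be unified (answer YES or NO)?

YES

Decompose ref/1: either(tup3(ref(T1), U, R), tup3(nat, T1, either(char, char))) = either(tup3(B, pair(either(B, nat), pair(T1, int)), pair(U, bool)), tup3(nat, tup3(T, T, T), T)).
Decompose either/2: tup3(ref(T1), U, R) = tup3(B, pair(either(B, nat), pair(T1, int)), pair(U, bool)),  tup3(nat, T1, either(char, char)) = tup3(nat, tup3(T, T, T), T).
Decompose tup3/3: ref(T1) = B,  U = pair(either(B, nat), pair(T1, int)),  R = pair(U, bool).
Bind B := ref(T1); substituting into the one remaining equation that mentions B gives: U = pair(either(ref(T1), nat), pair(T1, int)).
Bind U := pair(either(ref(T1), nat), pair(T1, int)); substituting into the one remaining equation that mentions U gives: R = pair(pair(either(ref(T1), nat), pair(T1, int)), bool).
Bind R := pair(pair(either(ref(T1), nat), pair(T1, int)), bool); no other remaining equation mentions R.
Decompose tup3/3: nat = nat,  T1 = tup3(T, T, T),  either(char, char) = T.
Delete trivial equation nat = nat.
Bind T1 := tup3(T, T, T); no other remaining equation mentions T1. Substituting into the earlier bindings gives B := ref(tup3(T, T, T)), U := pair(either(ref(tup3(T, T, T)), nat), pair(tup3(T, T, T), int)), R := pair(pair(either(ref(tup3(T, T, T)), nat), pair(tup3(T, T, T), int)), bool).
Bind T := either(char, char). Substituting into the earlier bindings gives B := ref(tup3(either(char, char), either(char, char), either(char, char))), U := pair(either(ref(tup3(either(char, char), either(char, char), either(char, char))), nat), pair(tup3(either(char, char), either(char, char), either(char, char)), int)), R := pair(pair(either(ref(tup3(either(char, char), either(char, char), either(char, char))), nat), pair(tup3(either(char, char), either(char, char), either(char, char)), int)), bool), T1 := tup3(either(char, char), either(char, char), either(char, char)).
No equations remain and no clash or occurs-check failure arose, so a unifier exists.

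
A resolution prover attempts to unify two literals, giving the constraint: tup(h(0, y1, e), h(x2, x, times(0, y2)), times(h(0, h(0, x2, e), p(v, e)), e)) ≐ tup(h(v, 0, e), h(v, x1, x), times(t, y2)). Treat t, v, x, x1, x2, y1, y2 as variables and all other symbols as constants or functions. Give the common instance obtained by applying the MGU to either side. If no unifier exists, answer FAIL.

tup(h(0, 0, e), h(0, times(0, e), times(0, e)), times(h(0, h(0, 0, e), p(0, e)), e))

Decompose tup/3: h(0, y1, e) ≐ h(v, 0, e),  h(x2, x, times(0, y2)) ≐ h(v, x1, x),  times(h(0, h(0, x2, e), p(v, e)), e) ≐ times(t, y2).
Decompose h/3: 0 ≐ v,  y1 ≐ 0,  e ≐ e.
Bind v := 0; substituting into the 2 remaining equations that mention v gives: h(x2, x, times(0, y2)) ≐ h(0, x1, x),  times(h(0, h(0, x2, e), p(0, e)), e) ≐ times(t, y2).
Bind y1 := 0; no other remaining equation mentions y1.
Delete trivial equation e ≐ e.
Decompose h/3: x2 ≐ 0,  x ≐ x1,  times(0, y2) ≐ x.
Bind x2 := 0; substituting into the one remaining equation that mentions x2 gives: times(h(0, h(0, 0, e), p(0, e)), e) ≐ times(t, y2).
Bind x := x1; substituting into the one remaining equation that mentions x gives: times(0, y2) ≐ x1.
Bind x1 := times(0, y2); no other remaining equation mentions x1. Substituting into the earlier binding gives x := times(0, y2).
Decompose times/2: h(0, h(0, 0, e), p(0, e)) ≐ t,  e ≐ y2.
Bind t := h(0, h(0, 0, e), p(0, e)); no other remaining equation mentions t.
Bind y2 := e. Substituting into the earlier bindings gives x := times(0, e), x1 := times(0, e).
Applying the MGU to either side gives tup(h(0, 0, e), h(0, times(0, e), times(0, e)), times(h(0, h(0, 0, e), p(0, e)), e)).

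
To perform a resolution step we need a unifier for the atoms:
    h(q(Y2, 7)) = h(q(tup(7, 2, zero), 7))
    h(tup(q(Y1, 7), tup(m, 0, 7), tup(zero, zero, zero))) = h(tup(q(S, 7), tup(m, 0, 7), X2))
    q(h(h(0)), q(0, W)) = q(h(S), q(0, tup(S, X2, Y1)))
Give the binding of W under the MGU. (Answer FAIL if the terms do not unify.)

Decompose h/1: q(Y2, 7) = q(tup(7, 2, zero), 7).
Decompose q/2: Y2 = tup(7, 2, zero),  7 = 7.
Bind Y2 := tup(7, 2, zero); no other remaining equation mentions Y2.
Delete trivial equation 7 = 7.
Decompose h/1: tup(q(Y1, 7), tup(m, 0, 7), tup(zero, zero, zero)) = tup(q(S, 7), tup(m, 0, 7), X2).
Decompose tup/3: q(Y1, 7) = q(S, 7),  tup(m, 0, 7) = tup(m, 0, 7),  tup(zero, zero, zero) = X2.
Decompose q/2: Y1 = S,  7 = 7.
Bind Y1 := S; substituting into the one remaining equation that mentions Y1 gives: q(h(h(0)), q(0, W)) = q(h(S), q(0, tup(S, X2, S))).
Delete trivial equation 7 = 7.
Delete trivial equation tup(m, 0, 7) = tup(m, 0, 7).
Bind X2 := tup(zero, zero, zero); substituting into the remaining equation gives: q(h(h(0)), q(0, W)) = q(h(S), q(0, tup(S, tup(zero, zero, zero), S))).
Decompose q/2: h(h(0)) = h(S),  q(0, W) = q(0, tup(S, tup(zero, zero, zero), S)).
Decompose h/1: h(0) = S.
Bind S := h(0); substituting into the remaining equation gives: q(0, W) = q(0, tup(h(0), tup(zero, zero, zero), h(0))). Substituting into the earlier binding gives Y1 := h(0).
Decompose q/2: 0 = 0,  W = tup(h(0), tup(zero, zero, zero), h(0)).
Delete trivial equation 0 = 0.
Bind W := tup(h(0), tup(zero, zero, zero), h(0)).
MGU = { Y2 ↦ tup(7, 2, zero), Y1 ↦ h(0), X2 ↦ tup(zero, zero, zero), S ↦ h(0), W ↦ tup(h(0), tup(zero, zero, zero), h(0)) }, so W ↦ tup(h(0), tup(zero, zero, zero), h(0)).

tup(h(0), tup(zero, zero, zero), h(0))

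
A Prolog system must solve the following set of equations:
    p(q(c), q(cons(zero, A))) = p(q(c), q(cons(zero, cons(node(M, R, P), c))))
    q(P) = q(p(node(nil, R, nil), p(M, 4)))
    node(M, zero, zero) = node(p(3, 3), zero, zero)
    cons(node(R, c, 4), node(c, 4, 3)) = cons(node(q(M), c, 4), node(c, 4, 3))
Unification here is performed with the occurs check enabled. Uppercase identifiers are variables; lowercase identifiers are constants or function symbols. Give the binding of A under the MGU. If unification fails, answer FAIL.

Decompose p/2: q(c) = q(c),  q(cons(zero, A)) = q(cons(zero, cons(node(M, R, P), c))).
Delete trivial equation q(c) = q(c).
Decompose q/1: cons(zero, A) = cons(zero, cons(node(M, R, P), c)).
Decompose cons/2: zero = zero,  A = cons(node(M, R, P), c).
Delete trivial equation zero = zero.
Bind A := cons(node(M, R, P), c); no other remaining equation mentions A.
Decompose q/1: P = p(node(nil, R, nil), p(M, 4)).
Bind P := p(node(nil, R, nil), p(M, 4)); no other remaining equation mentions P. Substituting into the earlier binding gives A := cons(node(M, R, p(node(nil, R, nil), p(M, 4))), c).
Decompose node/3: M = p(3, 3),  zero = zero,  zero = zero.
Bind M := p(3, 3); substituting into the one remaining equation that mentions M gives: cons(node(R, c, 4), node(c, 4, 3)) = cons(node(q(p(3, 3)), c, 4), node(c, 4, 3)). Substituting into the earlier bindings gives A := cons(node(p(3, 3), R, p(node(nil, R, nil), p(p(3, 3), 4))), c), P := p(node(nil, R, nil), p(p(3, 3), 4)).
Delete trivial equation zero = zero.
Delete trivial equation zero = zero.
Decompose cons/2: node(R, c, 4) = node(q(p(3, 3)), c, 4),  node(c, 4, 3) = node(c, 4, 3).
Decompose node/3: R = q(p(3, 3)),  c = c,  4 = 4.
Bind R := q(p(3, 3)); no other remaining equation mentions R. Substituting into the earlier bindings gives A := cons(node(p(3, 3), q(p(3, 3)), p(node(nil, q(p(3, 3)), nil), p(p(3, 3), 4))), c), P := p(node(nil, q(p(3, 3)), nil), p(p(3, 3), 4)).
Delete trivial equation c = c.
Delete trivial equation 4 = 4.
Delete trivial equation node(c, 4, 3) = node(c, 4, 3).
MGU = { A -> cons(node(p(3, 3), q(p(3, 3)), p(node(nil, q(p(3, 3)), nil), p(p(3, 3), 4))), c), P -> p(node(nil, q(p(3, 3)), nil), p(p(3, 3), 4)), M -> p(3, 3), R -> q(p(3, 3)) }, so A -> cons(node(p(3, 3), q(p(3, 3)), p(node(nil, q(p(3, 3)), nil), p(p(3, 3), 4))), c).

cons(node(p(3, 3), q(p(3, 3)), p(node(nil, q(p(3, 3)), nil), p(p(3, 3), 4))), c)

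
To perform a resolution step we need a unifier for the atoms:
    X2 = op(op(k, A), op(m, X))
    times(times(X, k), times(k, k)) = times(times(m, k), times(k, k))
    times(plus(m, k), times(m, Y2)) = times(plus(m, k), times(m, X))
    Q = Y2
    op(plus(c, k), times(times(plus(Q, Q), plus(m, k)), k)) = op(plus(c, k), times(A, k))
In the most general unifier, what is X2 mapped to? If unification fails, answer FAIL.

op(op(k, times(plus(m, m), plus(m, k))), op(m, m))

Bind X2 := op(op(k, A), op(m, X)); no other remaining equation mentions X2.
Decompose times/2: times(X, k) = times(m, k),  times(k, k) = times(k, k).
Decompose times/2: X = m,  k = k.
Bind X := m; substituting into the one remaining equation that mentions X gives: times(plus(m, k), times(m, Y2)) = times(plus(m, k), times(m, m)). Substituting into the earlier binding gives X2 := op(op(k, A), op(m, m)).
Delete trivial equation k = k.
Delete trivial equation times(k, k) = times(k, k).
Decompose times/2: plus(m, k) = plus(m, k),  times(m, Y2) = times(m, m).
Delete trivial equation plus(m, k) = plus(m, k).
Decompose times/2: m = m,  Y2 = m.
Delete trivial equation m = m.
Bind Y2 := m; substituting into the one remaining equation that mentions Y2 gives: Q = m.
Bind Q := m; substituting into the remaining equation gives: op(plus(c, k), times(times(plus(m, m), plus(m, k)), k)) = op(plus(c, k), times(A, k)).
Decompose op/2: plus(c, k) = plus(c, k),  times(times(plus(m, m), plus(m, k)), k) = times(A, k).
Delete trivial equation plus(c, k) = plus(c, k).
Decompose times/2: times(plus(m, m), plus(m, k)) = A,  k = k.
Bind A := times(plus(m, m), plus(m, k)); no other remaining equation mentions A. Substituting into the earlier binding gives X2 := op(op(k, times(plus(m, m), plus(m, k))), op(m, m)).
Delete trivial equation k = k.
MGU = { X2 := op(op(k, times(plus(m, m), plus(m, k))), op(m, m)), X := m, Y2 := m, Q := m, A := times(plus(m, m), plus(m, k)) }, so X2 := op(op(k, times(plus(m, m), plus(m, k))), op(m, m)).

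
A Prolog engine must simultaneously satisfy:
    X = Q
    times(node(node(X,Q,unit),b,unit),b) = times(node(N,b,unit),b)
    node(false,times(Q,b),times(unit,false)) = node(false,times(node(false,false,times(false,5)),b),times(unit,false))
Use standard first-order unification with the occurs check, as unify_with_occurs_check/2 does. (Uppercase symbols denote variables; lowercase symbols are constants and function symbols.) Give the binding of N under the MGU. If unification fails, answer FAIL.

node(node(false,false,times(false,5)),node(false,false,times(false,5)),unit)

Bind X := Q; substituting into the one remaining equation that mentions X gives: times(node(node(Q,Q,unit),b,unit),b) = times(node(N,b,unit),b).
Decompose times/2: node(node(Q,Q,unit),b,unit) = node(N,b,unit),  b = b.
Decompose node/3: node(Q,Q,unit) = N,  b = b,  unit = unit.
Bind N := node(Q,Q,unit); no other remaining equation mentions N.
Delete trivial equation b = b.
Delete trivial equation unit = unit.
Delete trivial equation b = b.
Decompose node/3: false = false,  times(Q,b) = times(node(false,false,times(false,5)),b),  times(unit,false) = times(unit,false).
Delete trivial equation false = false.
Decompose times/2: Q = node(false,false,times(false,5)),  b = b.
Bind Q := node(false,false,times(false,5)); no other remaining equation mentions Q. Substituting into the earlier bindings gives X := node(false,false,times(false,5)), N := node(node(false,false,times(false,5)),node(false,false,times(false,5)),unit).
Delete trivial equation b = b.
Delete trivial equation times(unit,false) = times(unit,false).
MGU = { X ↦ node(false,false,times(false,5)), N ↦ node(node(false,false,times(false,5)),node(false,false,times(false,5)),unit), Q ↦ node(false,false,times(false,5)) }, so N ↦ node(node(false,false,times(false,5)),node(false,false,times(false,5)),unit).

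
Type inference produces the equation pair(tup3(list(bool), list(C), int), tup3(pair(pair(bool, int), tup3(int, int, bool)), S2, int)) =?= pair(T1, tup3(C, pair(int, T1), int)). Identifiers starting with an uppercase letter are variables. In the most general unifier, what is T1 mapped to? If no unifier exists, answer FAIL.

tup3(list(bool), list(pair(pair(bool, int), tup3(int, int, bool))), int)

Decompose pair/2: tup3(list(bool), list(C), int) =?= T1,  tup3(pair(pair(bool, int), tup3(int, int, bool)), S2, int) =?= tup3(C, pair(int, T1), int).
Bind T1 := tup3(list(bool), list(C), int); substituting into the remaining equation gives: tup3(pair(pair(bool, int), tup3(int, int, bool)), S2, int) =?= tup3(C, pair(int, tup3(list(bool), list(C), int)), int).
Decompose tup3/3: pair(pair(bool, int), tup3(int, int, bool)) =?= C,  S2 =?= pair(int, tup3(list(bool), list(C), int)),  int =?= int.
Bind C := pair(pair(bool, int), tup3(int, int, bool)); substituting into the one remaining equation that mentions C gives: S2 =?= pair(int, tup3(list(bool), list(pair(pair(bool, int), tup3(int, int, bool))), int)). Substituting into the earlier binding gives T1 := tup3(list(bool), list(pair(pair(bool, int), tup3(int, int, bool))), int).
Bind S2 := pair(int, tup3(list(bool), list(pair(pair(bool, int), tup3(int, int, bool))), int)); no other remaining equation mentions S2.
Delete trivial equation int =?= int.
MGU = { T1 := tup3(list(bool), list(pair(pair(bool, int), tup3(int, int, bool))), int), C := pair(pair(bool, int), tup3(int, int, bool)), S2 := pair(int, tup3(list(bool), list(pair(pair(bool, int), tup3(int, int, bool))), int)) }, so T1 := tup3(list(bool), list(pair(pair(bool, int), tup3(int, int, bool))), int).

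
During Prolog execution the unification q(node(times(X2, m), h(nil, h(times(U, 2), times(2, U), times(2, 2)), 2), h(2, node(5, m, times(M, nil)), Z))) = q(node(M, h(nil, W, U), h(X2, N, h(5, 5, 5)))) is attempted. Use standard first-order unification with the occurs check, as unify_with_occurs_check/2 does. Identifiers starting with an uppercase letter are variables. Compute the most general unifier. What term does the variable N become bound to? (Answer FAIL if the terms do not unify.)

node(5, m, times(times(2, m), nil))

Decompose q/1: node(times(X2, m), h(nil, h(times(U, 2), times(2, U), times(2, 2)), 2), h(2, node(5, m, times(M, nil)), Z)) = node(M, h(nil, W, U), h(X2, N, h(5, 5, 5))).
Decompose node/3: times(X2, m) = M,  h(nil, h(times(U, 2), times(2, U), times(2, 2)), 2) = h(nil, W, U),  h(2, node(5, m, times(M, nil)), Z) = h(X2, N, h(5, 5, 5)).
Bind M := times(X2, m); substituting into the one remaining equation that mentions M gives: h(2, node(5, m, times(times(X2, m), nil)), Z) = h(X2, N, h(5, 5, 5)).
Decompose h/3: nil = nil,  h(times(U, 2), times(2, U), times(2, 2)) = W,  2 = U.
Delete trivial equation nil = nil.
Bind W := h(times(U, 2), times(2, U), times(2, 2)); no other remaining equation mentions W.
Bind U := 2; no other remaining equation mentions U. Substituting into the earlier binding gives W := h(times(2, 2), times(2, 2), times(2, 2)).
Decompose h/3: 2 = X2,  node(5, m, times(times(X2, m), nil)) = N,  Z = h(5, 5, 5).
Bind X2 := 2; substituting into the one remaining equation that mentions X2 gives: node(5, m, times(times(2, m), nil)) = N. Substituting into the earlier binding gives M := times(2, m).
Bind N := node(5, m, times(times(2, m), nil)); no other remaining equation mentions N.
Bind Z := h(5, 5, 5).
MGU = { M ↦ times(2, m), W ↦ h(times(2, 2), times(2, 2), times(2, 2)), U ↦ 2, X2 ↦ 2, N ↦ node(5, m, times(times(2, m), nil)), Z ↦ h(5, 5, 5) }, so N ↦ node(5, m, times(times(2, m), nil)).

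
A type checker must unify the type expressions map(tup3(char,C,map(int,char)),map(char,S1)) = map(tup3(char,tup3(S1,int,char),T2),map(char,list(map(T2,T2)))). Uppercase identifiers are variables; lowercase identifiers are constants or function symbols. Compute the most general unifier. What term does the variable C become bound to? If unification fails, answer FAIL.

Decompose map/2: tup3(char,C,map(int,char)) = tup3(char,tup3(S1,int,char),T2),  map(char,S1) = map(char,list(map(T2,T2))).
Decompose tup3/3: char = char,  C = tup3(S1,int,char),  map(int,char) = T2.
Delete trivial equation char = char.
Bind C := tup3(S1,int,char); no other remaining equation mentions C.
Bind T2 := map(int,char); substituting into the remaining equation gives: map(char,S1) = map(char,list(map(map(int,char),map(int,char)))).
Decompose map/2: char = char,  S1 = list(map(map(int,char),map(int,char))).
Delete trivial equation char = char.
Bind S1 := list(map(map(int,char),map(int,char))). Substituting into the earlier binding gives C := tup3(list(map(map(int,char),map(int,char))),int,char).
MGU = { C := tup3(list(map(map(int,char),map(int,char))),int,char), T2 := map(int,char), S1 := list(map(map(int,char),map(int,char))) }, so C := tup3(list(map(map(int,char),map(int,char))),int,char).

tup3(list(map(map(int,char),map(int,char))),int,char)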